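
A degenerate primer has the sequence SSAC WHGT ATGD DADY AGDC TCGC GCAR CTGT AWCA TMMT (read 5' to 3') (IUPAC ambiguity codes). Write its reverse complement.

Standard pairs A↔T, G↔C; ambiguity codes pair R↔Y, M↔K, W↔W, S↔S, D↔H. Complement (SSTGWDCATACHHTHRTCHGAGCGCGTYGACATWGTAKKA), then reverse for 5'→3'.

5′-AKKATGWTACAGYTGCGCGAGHCTRHTHHCATACDWGTSS-3′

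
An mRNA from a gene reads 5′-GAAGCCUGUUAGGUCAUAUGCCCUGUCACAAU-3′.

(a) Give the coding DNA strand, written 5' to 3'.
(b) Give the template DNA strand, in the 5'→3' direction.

(a) 5′-GAAGCCTGTTAGGTCATATGCCCTGTCACAAT-3′
(b) 5'-ATTGTGACAGGGCATATGACCTAACAGGCTTC-3'

(a) The coding strand matches the mRNA with U→T.
(b) The template strand is the reverse complement of the coding strand.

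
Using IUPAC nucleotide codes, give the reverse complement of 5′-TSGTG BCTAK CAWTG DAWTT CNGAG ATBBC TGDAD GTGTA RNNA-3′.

Standard pairs A↔T, G↔C; ambiguity codes pair R↔Y, K↔M, W↔W, S↔S, B↔V, D↔H, N↔N. Complement (ASCACVGATMGTWACHTWAAGNCTCTAVVGACHTHCACATYNNT), then reverse for 5'→3'.

5'-TNNYTACACHTHCAGVVATCTCNGAAWTHCAWTGMTAGVCACSA-3'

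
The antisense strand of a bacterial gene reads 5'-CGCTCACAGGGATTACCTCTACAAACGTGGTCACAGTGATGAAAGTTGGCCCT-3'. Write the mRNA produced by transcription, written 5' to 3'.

5'-AGGGCCAACUUUCAUCACUGUGACCACGUUUGUAGAGGUAAUCCCUGUGAGCG-3'

The mRNA has the sequence of the coding strand (reverse complement of the template) with T→U. Reverse complement of CGCTCACAGGGATTACCTCTACAAACGTGGTCACAGTGATGAAAGTTGGCCCT is AGGGCCAACTTTCATCACTGTGACCACGTTTGTAGAGGTAATCCCTGTGAGCG; then T→U.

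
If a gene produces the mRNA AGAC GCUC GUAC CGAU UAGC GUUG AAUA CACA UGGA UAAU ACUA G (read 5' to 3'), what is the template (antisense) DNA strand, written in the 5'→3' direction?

Replace U with T to get the coding DNA strand: AGACGCTCGTACCGATTAGCGTTGAATACACATGGATAATACTAG. The template strand is its reverse complement (complement TCTGCGAGCATGGCTAATCGCAACTTATGTGTACCTATTATGATC, then reverse).

5'-CTAGTATTATCCATGTGTATTCAACGCTAATCGGTACGAGCGTCT-3'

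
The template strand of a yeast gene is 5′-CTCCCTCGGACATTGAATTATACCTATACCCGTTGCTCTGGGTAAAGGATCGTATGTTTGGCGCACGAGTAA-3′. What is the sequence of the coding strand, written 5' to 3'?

The coding strand is complementary and antiparallel to the template: take the complement (A↔T, G↔C) and reverse.

5'-TTACTCGTGCGCCAAACATACGATCCTTTACCCAGAGCAACGGGTATAGGTATAATTCAATGTCCGAGGGAG-3'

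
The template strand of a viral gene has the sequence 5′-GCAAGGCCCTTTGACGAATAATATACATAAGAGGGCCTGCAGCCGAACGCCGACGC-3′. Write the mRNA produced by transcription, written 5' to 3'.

5'-GCGUCGGCGUUCGGCUGCAGGCCCUCUUAUGUAUAUUAUUCGUCAAAGGGCCUUGC-3'

RNA polymerase reads the template 3'→5' and synthesizes mRNA 5'→3' by base-pairing (A→U, T→A, G↔C). The complement of the template is CGTTCCGGGAAACTGCTTATTATATGTATTCTCCCGGACGTCGGCTTGCGGCTGCG; antiparallel, so 5'→3' the coding strand is GCGTCGGCGTTCGGCTGCAGGCCCTCTTATGTATATTATTCGTCAAAGGGCCTTGC. Replace T with U for the mRNA.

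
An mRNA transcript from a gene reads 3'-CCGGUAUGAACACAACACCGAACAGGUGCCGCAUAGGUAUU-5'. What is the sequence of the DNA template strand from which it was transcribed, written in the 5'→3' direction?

5'-GGCCATACTTGTGTTGTGGCTTGTCCACGGCGTATCCATAA-3'

Written 5'→3' the mRNA is UUAUGGAUACGCCGUGGACAAGCCACAACACAAGUAUGGCC, so the coding DNA strand is TTATGGATACGCCGTGGACAAGCCACAACACAAGTATGGCC. The template is its reverse complement.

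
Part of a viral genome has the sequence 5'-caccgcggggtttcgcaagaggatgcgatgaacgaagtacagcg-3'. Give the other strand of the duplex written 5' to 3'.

5′-CGCTGTACTTCGTTCATCGCATCCTCTTGCGAAACCCCGCGGTG-3′

Pairing A↔T and G↔C gives GTGGCGCCCCAAAGCGTTCTCCTACGCTACTTGCTTCATGTCGC, running 3'→5'. Reverse for the 5'→3' convention.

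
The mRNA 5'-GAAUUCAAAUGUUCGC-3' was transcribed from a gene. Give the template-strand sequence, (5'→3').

5'-GCGAACATTTGAATTC-3'

Replace U with T to get the coding DNA strand: GAATTCAAATGTTCGC. The template strand is its reverse complement (complement CTTAAGTTTACAAGCG, then reverse).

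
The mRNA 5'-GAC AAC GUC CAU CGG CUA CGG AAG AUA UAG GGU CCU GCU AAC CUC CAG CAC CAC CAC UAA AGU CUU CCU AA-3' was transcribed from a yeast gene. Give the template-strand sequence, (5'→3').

5'-TTAGGAAGACTTTAGTGGTGGTGCTGGAGGTTAGCAGGACCCTATATCTTCCGTAGCCGATGGACGTTGTC-3'

Replace U with T to get the coding DNA strand: GACAACGTCCATCGGCTACGGAAGATATAGGGTCCTGCTAACCTCCAGCACCACCACTAAAGTCTTCCTAA. The template strand is its reverse complement (complement CTGTTGCAGGTAGCCGATGCCTTCTATATCCCAGGACGATTGGAGGTCGTGGTGGTGATTTCAGAAGGATT, then reverse).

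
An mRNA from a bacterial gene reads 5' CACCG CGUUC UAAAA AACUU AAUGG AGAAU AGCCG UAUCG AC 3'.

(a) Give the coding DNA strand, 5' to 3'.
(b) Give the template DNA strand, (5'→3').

(a) 5'-CACCGCGTTCTAAAAAACTTAATGGAGAATAGCCGTATCGAC-3'
(b) 5′-GTCGATACGGCTATTCTCCATTAAGTTTTTTAGAACGCGGTG-3′

(a) The coding strand matches the mRNA with U→T.
(b) The template strand is the reverse complement of the coding strand.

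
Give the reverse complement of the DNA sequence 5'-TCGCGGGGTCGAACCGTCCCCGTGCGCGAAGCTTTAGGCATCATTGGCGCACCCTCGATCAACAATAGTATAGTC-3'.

Complement each base (A↔T, G↔C): AGCGCCCCAGCTTGGCAGGGGCACGCGCTTCGAAATCCGTAGTAACCGCGTGGGAGCTAGTTGTTATCATATCAG. Then reverse.

5'-GACTATACTATTGTTGATCGAGGGTGCGCCAATGATGCCTAAAGCTTCGCGCACGGGGACGGTTCGACCCCGCGA-3'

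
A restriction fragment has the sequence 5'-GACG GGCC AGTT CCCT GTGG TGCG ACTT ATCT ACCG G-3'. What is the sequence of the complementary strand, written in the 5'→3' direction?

Pairing A↔T and G↔C gives CTGCCCGGTCAAGGGACACCACGCTGAATAGATGGCC, running 3'→5'. Reverse for the 5'→3' convention.

5'-CCGGTAGATAAGTCGCACCACAGGGAACTGGCCCGTC-3'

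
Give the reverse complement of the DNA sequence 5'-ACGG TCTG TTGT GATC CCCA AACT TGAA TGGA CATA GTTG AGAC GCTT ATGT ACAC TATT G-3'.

Complement each base (A↔T, G↔C): TGCCAGACAACACTAGGGGTTTGAACTTACCTGTATCAACTCTGCGAATACATGTGATAAC. Then reverse.

5'-CAATAGTGTACATAAGCGTCTCAACTATGTCCATTCAAGTTTGGGGATCACAACAGACCGT-3'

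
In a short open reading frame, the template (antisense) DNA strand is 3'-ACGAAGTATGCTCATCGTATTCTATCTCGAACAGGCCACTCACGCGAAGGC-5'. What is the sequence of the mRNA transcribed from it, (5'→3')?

5'-UGCUUCAUACGAGUAGCAUAAGAUAGAGCUUGUCCGGUGAGUGCGCUUCCG-3'

Reading the template 3'→5' as shown, RNA polymerase pairs each base (A→U, T→A, G↔C) to build mRNA 5'→3' directly.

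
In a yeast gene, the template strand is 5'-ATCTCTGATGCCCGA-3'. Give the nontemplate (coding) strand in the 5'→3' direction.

5'-TCGGGCATCAGAGAT-3'

The coding strand is complementary and antiparallel to the template: take the complement (A↔T, G↔C) and reverse.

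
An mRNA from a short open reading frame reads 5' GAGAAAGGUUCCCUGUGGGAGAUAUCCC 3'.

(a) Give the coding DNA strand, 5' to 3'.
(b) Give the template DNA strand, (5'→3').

(a) 5'-GAGAAAGGTTCCCTGTGGGAGATATCCC-3'
(b) 5'-GGGATATCTCCCACAGGGAACCTTTCTC-3'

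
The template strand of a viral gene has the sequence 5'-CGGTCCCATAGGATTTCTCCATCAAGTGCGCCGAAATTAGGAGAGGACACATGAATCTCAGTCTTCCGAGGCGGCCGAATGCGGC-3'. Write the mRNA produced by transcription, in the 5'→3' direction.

5'-GCCGCAUUCGGCCGCCUCGGAAGACUGAGAUUCAUGUGUCCUCUCCUAAUUUCGGCGCACUUGAUGGAGAAAUCCUAUGGGACCG-3'

RNA polymerase reads the template 3'→5' and synthesizes mRNA 5'→3' by base-pairing (A→U, T→A, G↔C). The complement of the template is GCCAGGGTATCCTAAAGAGGTAGTTCACGCGGCTTTAATCCTCTCCTGTGTACTTAGAGTCAGAAGGCTCCGCCGGCTTACGCCG; antiparallel, so 5'→3' the coding strand is GCCGCATTCGGCCGCCTCGGAAGACTGAGATTCATGTGTCCTCTCCTAATTTCGGCGCACTTGATGGAGAAATCCTATGGGACCG. Replace T with U for the mRNA.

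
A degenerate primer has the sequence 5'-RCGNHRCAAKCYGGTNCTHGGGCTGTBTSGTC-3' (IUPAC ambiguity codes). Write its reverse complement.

Standard pairs A↔T, G↔C; ambiguity codes pair R↔Y, K↔M, S↔S, B↔V, H↔D, N↔N. Complement (YGCNDYGTTMGRCCANGADCCCGACAVASCAG), then reverse for 5'→3'.

5'-GACSAVACAGCCCDAGNACCRGMTTGYDNCGY-3'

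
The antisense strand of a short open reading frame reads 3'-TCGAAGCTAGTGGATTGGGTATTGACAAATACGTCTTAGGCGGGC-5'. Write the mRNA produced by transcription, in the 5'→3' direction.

Reading the template 3'→5' as shown, RNA polymerase pairs each base (A→U, T→A, G↔C) to build mRNA 5'→3' directly.

5'-AGCUUCGAUCACCUAACCCAUAACUGUUUAUGCAGAAUCCGCCCG-3'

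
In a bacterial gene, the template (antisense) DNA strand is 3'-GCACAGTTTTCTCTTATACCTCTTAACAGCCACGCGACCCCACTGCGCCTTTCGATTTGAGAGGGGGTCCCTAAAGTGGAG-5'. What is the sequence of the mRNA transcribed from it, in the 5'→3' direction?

Reading the template 3'→5' as shown, RNA polymerase pairs each base (A→U, T→A, G↔C) to build mRNA 5'→3' directly.

5′-CGUGUCAAAAGAGAAUAUGGAGAAUUGUCGGUGCGCUGGGGUGACGCGGAAAGCUAAACUCUCCCCCAGGGAUUUCACCUC-3′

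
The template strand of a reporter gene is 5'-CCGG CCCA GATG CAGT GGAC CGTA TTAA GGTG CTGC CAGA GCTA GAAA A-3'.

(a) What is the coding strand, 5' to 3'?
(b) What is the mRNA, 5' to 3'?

(a) 5′-TTTTCTAGCTCTGGCAGCACCTTAATACGGTCCACTGCATCTGGGCCGG-3′
(b) 5'-UUUUCUAGCUCUGGCAGCACCUUAAUACGGUCCACUGCAUCUGGGCCGG-3'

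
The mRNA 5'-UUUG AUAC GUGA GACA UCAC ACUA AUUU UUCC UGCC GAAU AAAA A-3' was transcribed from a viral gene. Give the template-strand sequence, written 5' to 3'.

Replace U with T to get the coding DNA strand: TTTGATACGTGAGACATCACACTAATTTTTCCTGCCGAATAAAAA. The template strand is its reverse complement (complement AAACTATGCACTCTGTAGTGTGATTAAAAAGGACGGCTTATTTTT, then reverse).

5′-TTTTTATTCGGCAGGAAAAATTAGTGTGATGTCTCACGTATCAAA-3′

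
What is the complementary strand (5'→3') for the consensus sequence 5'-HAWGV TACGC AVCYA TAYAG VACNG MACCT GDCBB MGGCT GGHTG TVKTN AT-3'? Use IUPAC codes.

5'-ATNAMBACADCCAGCCKVVGHCAGGTKCNGTBCTRTATRGBTGCGTABCWTD-3'

Standard pairs A↔T, G↔C; ambiguity codes pair Y↔R, M↔K, W↔W, B↔V, D↔H, N↔N. Complement (DTWCBATGCGTBGRTATRTCBTGNCKTGGACHGVVKCCGACCDACABMANTA), then reverse for 5'→3'.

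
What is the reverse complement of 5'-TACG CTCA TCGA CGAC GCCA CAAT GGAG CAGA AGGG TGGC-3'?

5'-GCCACCCTTCTGCTCCATTGTGGCGTCGTCGATGAGCGTA-3'

Complement each base (A↔T, G↔C): ATGCGAGTAGCTGCTGCGGTGTTACCTCGTCTTCCCACCG. Then reverse.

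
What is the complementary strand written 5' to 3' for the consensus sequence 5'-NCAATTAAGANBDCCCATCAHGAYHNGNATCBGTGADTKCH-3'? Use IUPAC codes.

Standard pairs A↔T, G↔C; ambiguity codes pair Y↔R, K↔M, B↔V, D↔H, N↔N. Complement (NGTTAATTCTNVHGGGTAGTDCTRDNCNTAGVCACTHAMGD), then reverse for 5'→3'.

5′-DGMAHTCACVGATNCNDRTCDTGATGGGHVNTCTTAATTGN-3′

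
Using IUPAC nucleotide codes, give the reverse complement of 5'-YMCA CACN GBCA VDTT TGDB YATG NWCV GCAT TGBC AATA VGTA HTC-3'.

Standard pairs A↔T, G↔C; ambiguity codes pair Y↔R, M↔K, W↔W, B↔V, D↔H, N↔N. Complement (RKGTGTGNCVGTBHAAACHVRTACNWGBCGTAACVGTTATBCATDAG), then reverse for 5'→3'.

5'-GADTACBTATTGVCAATGCBGWNCATRVHCAAAHBTGVCNGTGTGKR-3'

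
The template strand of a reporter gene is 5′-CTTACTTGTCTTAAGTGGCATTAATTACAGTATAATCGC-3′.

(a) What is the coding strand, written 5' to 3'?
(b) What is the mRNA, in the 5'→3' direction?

(a) The coding strand is the reverse complement of the template: complement GAATGAACAGAATTCACCGTAATTAATGTCATATTAGCG, then reverse.
(b) mRNA has the coding-strand sequence with T→U.

(a) 5'-GCGATTATACTGTAATTAATGCCACTTAAGACAAGTAAG-3'
(b) 5'-GCGAUUAUACUGUAAUUAAUGCCACUUAAGACAAGUAAG-3'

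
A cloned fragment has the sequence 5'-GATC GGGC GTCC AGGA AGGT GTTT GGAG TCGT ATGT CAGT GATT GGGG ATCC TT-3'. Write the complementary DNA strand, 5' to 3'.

Pairing A↔T and G↔C gives CTAGCCCGCAGGTCCTTCCACAAACCTCAGCATACAGTCACTAACCCCTAGGAA, running 3'→5'. Reverse for the 5'→3' convention.

5'-AAGGATCCCCAATCACTGACATACGACTCCAAACACCTTCCTGGACGCCCGATC-3'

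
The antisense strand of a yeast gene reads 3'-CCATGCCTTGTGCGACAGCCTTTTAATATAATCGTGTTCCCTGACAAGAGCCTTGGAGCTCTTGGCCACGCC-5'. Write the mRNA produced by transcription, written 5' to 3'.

5′-GGUACGGAACACGCUGUCGGAAAAUUAUAUUAGCACAAGGGACUGUUCUCGGAACCUCGAGAACCGGUGCGG-3′

Reading the template 3'→5' as shown, RNA polymerase pairs each base (A→U, T→A, G↔C) to build mRNA 5'→3' directly.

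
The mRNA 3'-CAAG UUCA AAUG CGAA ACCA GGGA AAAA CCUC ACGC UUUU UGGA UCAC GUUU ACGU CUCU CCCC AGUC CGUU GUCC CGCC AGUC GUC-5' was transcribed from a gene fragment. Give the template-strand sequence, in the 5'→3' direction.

5'-GTTCAAGTTTACGCTTTGGTCCCTTTTTGGAGTGCGAAAAACCTAGTGCAAATGCAGAGAGGGGTCAGGCAACAGGGCGGTCAGCAG-3'

Written 5'→3' the mRNA is CUGCUGACCGCCCUGUUGCCUGACCCCUCUCUGCAUUUGCACUAGGUUUUUCGCACUCCAAAAAGGGACCAAAGCGUAAACUUGAAC, so the coding DNA strand is CTGCTGACCGCCCTGTTGCCTGACCCCTCTCTGCATTTGCACTAGGTTTTTCGCACTCCAAAAAGGGACCAAAGCGTAAACTTGAAC. The template is its reverse complement.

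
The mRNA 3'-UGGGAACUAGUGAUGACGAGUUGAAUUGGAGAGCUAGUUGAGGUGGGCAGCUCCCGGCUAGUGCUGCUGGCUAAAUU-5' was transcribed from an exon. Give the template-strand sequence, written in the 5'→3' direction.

5'-ACCCTTGATCACTACTGCTCAACTTAACCTCTCGATCAACTCCACCCGTCGAGGGCCGATCACGACGACCGATTTAA-3'

Written 5'→3' the mRNA is UUAAAUCGGUCGUCGUGAUCGGCCCUCGACGGGUGGAGUUGAUCGAGAGGUUAAGUUGAGCAGUAGUGAUCAAGGGU, so the coding DNA strand is TTAAATCGGTCGTCGTGATCGGCCCTCGACGGGTGGAGTTGATCGAGAGGTTAAGTTGAGCAGTAGTGATCAAGGGT. The template is its reverse complement.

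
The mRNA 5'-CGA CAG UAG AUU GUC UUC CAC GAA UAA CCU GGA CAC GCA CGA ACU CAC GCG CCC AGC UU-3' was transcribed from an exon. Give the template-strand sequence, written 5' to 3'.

5'-AAGCTGGGCGCGTGAGTTCGTGCGTGTCCAGGTTATTCGTGGAAGACAATCTACTGTCG-3'

Replace U with T to get the coding DNA strand: CGACAGTAGATTGTCTTCCACGAATAACCTGGACACGCACGAACTCACGCGCCCAGCTT. The template strand is its reverse complement (complement GCTGTCATCTAACAGAAGGTGCTTATTGGACCTGTGCGTGCTTGAGTGCGCGGGTCGAA, then reverse).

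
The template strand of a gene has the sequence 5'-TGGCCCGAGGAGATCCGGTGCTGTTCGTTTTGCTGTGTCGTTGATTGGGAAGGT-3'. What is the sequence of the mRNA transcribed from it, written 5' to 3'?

5′-ACCUUCCCAAUCAACGACACAGCAAAACGAACAGCACCGGAUCUCCUCGGGCCA-3′

The mRNA has the sequence of the coding strand (reverse complement of the template) with T→U. Reverse complement of TGGCCCGAGGAGATCCGGTGCTGTTCGTTTTGCTGTGTCGTTGATTGGGAAGGT is ACCTTCCCAATCAACGACACAGCAAAACGAACAGCACCGGATCTCCTCGGGCCA; then T→U.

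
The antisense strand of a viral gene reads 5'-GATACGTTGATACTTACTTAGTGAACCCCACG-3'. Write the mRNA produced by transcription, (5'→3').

5'-CGUGGGGUUCACUAAGUAAGUAUCAACGUAUC-3'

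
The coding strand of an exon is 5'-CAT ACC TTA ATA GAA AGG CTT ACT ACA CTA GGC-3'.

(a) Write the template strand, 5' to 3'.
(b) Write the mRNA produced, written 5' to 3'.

(a) The template strand is the reverse complement of the coding strand: complement GTATGGAATTATCTTTCCGAATGATGTGATCCG, then reverse.
(b) mRNA matches the coding strand with T→U.

(a) 5'-GCCTAGTGTAGTAAGCCTTTCTATTAAGGTATG-3'
(b) 5'-CAUACCUUAAUAGAAAGGCUUACUACACUAGGC-3'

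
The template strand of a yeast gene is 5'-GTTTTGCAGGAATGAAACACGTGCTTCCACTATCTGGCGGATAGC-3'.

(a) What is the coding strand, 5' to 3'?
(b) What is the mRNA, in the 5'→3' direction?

(a) The coding strand is the reverse complement of the template: complement CAAAACGTCCTTACTTTGTGCACGAAGGTGATAGACCGCCTATCG, then reverse.
(b) mRNA has the coding-strand sequence with T→U.

(a) 5′-GCTATCCGCCAGATAGTGGAAGCACGTGTTTCATTCCTGCAAAAC-3′
(b) 5′-GCUAUCCGCCAGAUAGUGGAAGCACGUGUUUCAUUCCUGCAAAAC-3′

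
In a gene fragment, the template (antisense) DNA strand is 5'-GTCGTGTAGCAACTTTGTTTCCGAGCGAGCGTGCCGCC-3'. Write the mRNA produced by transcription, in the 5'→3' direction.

The mRNA has the sequence of the coding strand (reverse complement of the template) with T→U. Reverse complement of GTCGTGTAGCAACTTTGTTTCCGAGCGAGCGTGCCGCC is GGCGGCACGCTCGCTCGGAAACAAAGTTGCTACACGAC; then T→U.

5'-GGCGGCACGCUCGCUCGGAAACAAAGUUGCUACACGAC-3'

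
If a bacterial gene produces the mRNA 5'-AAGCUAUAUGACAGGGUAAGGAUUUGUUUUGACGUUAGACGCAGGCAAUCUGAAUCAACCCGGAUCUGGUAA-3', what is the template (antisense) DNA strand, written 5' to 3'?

5'-TTACCAGATCCGGGTTGATTCAGATTGCCTGCGTCTAACGTCAAAACAAATCCTTACCCTGTCATATAGCTT-3'

Replace U with T to get the coding DNA strand: AAGCTATATGACAGGGTAAGGATTTGTTTTGACGTTAGACGCAGGCAATCTGAATCAACCCGGATCTGGTAA. The template strand is its reverse complement (complement TTCGATATACTGTCCCATTCCTAAACAAAACTGCAATCTGCGTCCGTTAGACTTAGTTGGGCCTAGACCATT, then reverse).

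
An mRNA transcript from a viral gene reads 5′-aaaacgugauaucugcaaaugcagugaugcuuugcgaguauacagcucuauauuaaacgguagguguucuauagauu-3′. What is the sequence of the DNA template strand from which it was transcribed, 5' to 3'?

5'-AATCTATAGAACACCTACCGTTTAATATAGAGCTGTATACTCGCAAAGCATCACTGCATTTGCAGATATCACGTTTT-3'

Replace U with T to get the coding DNA strand: AAAACGTGATATCTGCAAATGCAGTGATGCTTTGCGAGTATACAGCTCTATATTAAACGGTAGGTGTTCTATAGATT. The template strand is its reverse complement (complement TTTTGCACTATAGACGTTTACGTCACTACGAAACGCTCATATGTCGAGATATAATTTGCCATCCACAAGATATCTAA, then reverse).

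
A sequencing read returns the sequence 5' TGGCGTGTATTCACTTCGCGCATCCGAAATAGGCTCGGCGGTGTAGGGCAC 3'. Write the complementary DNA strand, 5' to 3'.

The complement of TGGCGTGTATTCACTTCGCGCATCCGAAATAGGCTCGGCGGTGTAGGGCAC is ACCGCACATAAGTGAAGCGCGTAGGCTTTATCCGAGCCGCCACATCCCGTG (A↔T, G↔C). DNA strands are antiparallel, so the complementary strand runs 3'→5'; reversing gives the 5'→3' form.

5'-GTGCCCTACACCGCCGAGCCTATTTCGGATGCGCGAAGTGAATACACGCCA-3'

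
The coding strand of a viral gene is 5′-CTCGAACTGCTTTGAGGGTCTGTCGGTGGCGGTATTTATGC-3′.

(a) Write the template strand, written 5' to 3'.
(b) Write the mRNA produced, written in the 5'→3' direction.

(a) The template strand is the reverse complement of the coding strand: complement GAGCTTGACGAAACTCCCAGACAGCCACCGCCATAAATACG, then reverse.
(b) mRNA matches the coding strand with T→U.

(a) 5′-GCATAAATACCGCCACCGACAGACCCTCAAAGCAGTTCGAG-3′
(b) 5'-CUCGAACUGCUUUGAGGGUCUGUCGGUGGCGGUAUUUAUGC-3'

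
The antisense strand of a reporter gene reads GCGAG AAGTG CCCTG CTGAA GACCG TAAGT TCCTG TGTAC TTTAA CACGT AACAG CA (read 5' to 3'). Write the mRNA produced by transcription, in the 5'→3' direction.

5'-UGCUGUUACGUGUUAAAGUACACAGGAACUUACGGUCUUCAGCAGGGCACUUCUCGC-3'

The mRNA has the sequence of the coding strand (reverse complement of the template) with T→U. Reverse complement of GCGAGAAGTGCCCTGCTGAAGACCGTAAGTTCCTGTGTACTTTAACACGTAACAGCA is TGCTGTTACGTGTTAAAGTACACAGGAACTTACGGTCTTCAGCAGGGCACTTCTCGC; then T→U.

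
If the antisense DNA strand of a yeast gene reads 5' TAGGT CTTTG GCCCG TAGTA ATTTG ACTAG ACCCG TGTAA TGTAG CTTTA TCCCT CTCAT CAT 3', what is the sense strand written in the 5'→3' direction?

5'-ATGATGAGAGGGATAAAGCTACATTACACGGGTCTAGTCAAATTACTACGGGCCAAAGACCTA-3'

The coding strand is complementary and antiparallel to the template: take the complement (A↔T, G↔C) and reverse.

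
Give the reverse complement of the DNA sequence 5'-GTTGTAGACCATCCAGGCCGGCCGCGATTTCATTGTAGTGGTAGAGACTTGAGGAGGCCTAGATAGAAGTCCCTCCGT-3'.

5′-ACGGAGGGACTTCTATCTAGGCCTCCTCAAGTCTCTACCACTACAATGAAATCGCGGCCGGCCTGGATGGTCTACAAC-3′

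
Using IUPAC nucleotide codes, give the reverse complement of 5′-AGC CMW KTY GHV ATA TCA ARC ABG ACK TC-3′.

5'-GAMGTCVTGYTTGATATBDCRAMWKGGCT-3'

Standard pairs A↔T, G↔C; ambiguity codes pair R↔Y, M↔K, W↔W, B↔V, H↔D. Complement (TCGGKWMARCDBTATAGTTYGTVCTGMAG), then reverse for 5'→3'.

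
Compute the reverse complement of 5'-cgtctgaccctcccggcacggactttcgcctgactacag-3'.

5'-CTGTAGTCAGGCGAAAGTCCGTGCCGGGAGGGTCAGACG-3'

Complement each base (A↔T, G↔C): GCAGACTGGGAGGGCCGTGCCTGAAAGCGGACTGATGTC. Then reverse.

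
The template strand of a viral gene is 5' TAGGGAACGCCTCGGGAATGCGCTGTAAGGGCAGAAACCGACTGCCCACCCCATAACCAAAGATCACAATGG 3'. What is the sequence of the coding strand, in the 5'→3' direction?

The coding strand is complementary and antiparallel to the template: take the complement (A↔T, G↔C) and reverse.

5'-CCATTGTGATCTTTGGTTATGGGGTGGGCAGTCGGTTTCTGCCCTTACAGCGCATTCCCGAGGCGTTCCCTA-3'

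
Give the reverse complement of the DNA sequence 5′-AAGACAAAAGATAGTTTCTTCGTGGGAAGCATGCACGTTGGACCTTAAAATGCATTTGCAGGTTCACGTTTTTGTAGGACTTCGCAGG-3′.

Reading the sequence 3'→5' and pairing each base (A↔T, G↔C) gives the reverse complement directly.

5'-CCTGCGAAGTCCTACAAAAACGTGAACCTGCAAATGCATTTTAAGGTCCAACGTGCATGCTTCCCACGAAGAAACTATCTTTTGTCTT-3'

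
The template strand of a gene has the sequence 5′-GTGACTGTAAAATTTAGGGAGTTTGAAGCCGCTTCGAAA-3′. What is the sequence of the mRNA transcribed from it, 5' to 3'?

RNA polymerase reads the template 3'→5' and synthesizes mRNA 5'→3' by base-pairing (A→U, T→A, G↔C). The complement of the template is CACTGACATTTTAAATCCCTCAAACTTCGGCGAAGCTTT; antiparallel, so 5'→3' the coding strand is TTTCGAAGCGGCTTCAAACTCCCTAAATTTTACAGTCAC. Replace T with U for the mRNA.

5′-UUUCGAAGCGGCUUCAAACUCCCUAAAUUUUACAGUCAC-3′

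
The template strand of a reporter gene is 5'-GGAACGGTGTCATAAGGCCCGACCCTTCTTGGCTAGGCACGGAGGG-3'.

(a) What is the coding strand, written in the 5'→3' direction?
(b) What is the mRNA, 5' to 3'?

(a) 5'-CCCTCCGTGCCTAGCCAAGAAGGGTCGGGCCTTATGACACCGTTCC-3'
(b) 5'-CCCUCCGUGCCUAGCCAAGAAGGGUCGGGCCUUAUGACACCGUUCC-3'

(a) The coding strand is the reverse complement of the template: complement CCTTGCCACAGTATTCCGGGCTGGGAAGAACCGATCCGTGCCTCCC, then reverse.
(b) mRNA has the coding-strand sequence with T→U.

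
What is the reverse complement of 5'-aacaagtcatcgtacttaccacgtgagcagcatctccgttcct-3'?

Reading the sequence 3'→5' and pairing each base (A↔T, G↔C) gives the reverse complement directly.

5′-AGGAACGGAGATGCTGCTCACGTGGTAAGTACGATGACTTGTT-3′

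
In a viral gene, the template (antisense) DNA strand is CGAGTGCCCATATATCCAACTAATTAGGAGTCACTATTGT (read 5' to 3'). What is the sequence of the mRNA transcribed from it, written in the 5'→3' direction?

The mRNA has the sequence of the coding strand (reverse complement of the template) with T→U. Reverse complement of CGAGTGCCCATATATCCAACTAATTAGGAGTCACTATTGT is ACAATAGTGACTCCTAATTAGTTGGATATATGGGCACTCG; then T→U.

5'-ACAAUAGUGACUCCUAAUUAGUUGGAUAUAUGGGCACUCG-3'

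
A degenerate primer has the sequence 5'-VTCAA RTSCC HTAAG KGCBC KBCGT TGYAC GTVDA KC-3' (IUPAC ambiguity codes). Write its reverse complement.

5'-GMTHBACGTRCAACGVMGVGCMCTTADGGSAYTTGAB-3'

Standard pairs A↔T, G↔C; ambiguity codes pair R↔Y, K↔M, S↔S, B↔V, D↔H. Complement (BAGTTYASGGDATTCMCGVGMVGCAACRTGCABHTMG), then reverse for 5'→3'.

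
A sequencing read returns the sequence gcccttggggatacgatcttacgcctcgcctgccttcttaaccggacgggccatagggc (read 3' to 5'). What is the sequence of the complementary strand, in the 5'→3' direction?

The strand is given 3'→5', so its complement runs 5'→3' in the same left-to-right order: pair each base A↔T, G↔C.

5′-CGGGAACCCCTATGCTAGAATGCGGAGCGGACGGAAGAATTGGCCTGCCCGGTATCCCG-3′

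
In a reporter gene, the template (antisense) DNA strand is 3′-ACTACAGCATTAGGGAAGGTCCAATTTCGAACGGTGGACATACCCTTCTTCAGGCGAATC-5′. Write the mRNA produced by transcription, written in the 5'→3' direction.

5′-UGAUGUCGUAAUCCCUUCCAGGUUAAAGCUUGCCACCUGUAUGGGAAGAAGUCCGCUUAG-3′

Reading the template 3'→5' as shown, RNA polymerase pairs each base (A→U, T→A, G↔C) to build mRNA 5'→3' directly.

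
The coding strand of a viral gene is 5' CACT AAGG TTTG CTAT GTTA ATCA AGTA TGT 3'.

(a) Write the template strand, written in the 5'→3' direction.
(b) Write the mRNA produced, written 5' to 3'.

(a) 5'-ACATACTTGATTAACATAGCAAACCTTAGTG-3'
(b) 5'-CACUAAGGUUUGCUAUGUUAAUCAAGUAUGU-3'

(a) The template strand is the reverse complement of the coding strand: complement GTGATTCCAAACGATACAATTAGTTCATACA, then reverse.
(b) mRNA matches the coding strand with T→U.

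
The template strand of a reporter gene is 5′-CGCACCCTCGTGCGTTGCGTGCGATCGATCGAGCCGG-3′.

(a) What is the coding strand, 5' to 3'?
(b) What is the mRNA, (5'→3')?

(a) 5'-CCGGCTCGATCGATCGCACGCAACGCACGAGGGTGCG-3'
(b) 5'-CCGGCUCGAUCGAUCGCACGCAACGCACGAGGGUGCG-3'

(a) The coding strand is the reverse complement of the template: complement GCGTGGGAGCACGCAACGCACGCTAGCTAGCTCGGCC, then reverse.
(b) mRNA has the coding-strand sequence with T→U.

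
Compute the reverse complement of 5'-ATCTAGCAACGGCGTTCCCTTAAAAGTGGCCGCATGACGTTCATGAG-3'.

5'-CTCATGAACGTCATGCGGCCACTTTTAAGGGAACGCCGTTGCTAGAT-3'

Reading the sequence 3'→5' and pairing each base (A↔T, G↔C) gives the reverse complement directly.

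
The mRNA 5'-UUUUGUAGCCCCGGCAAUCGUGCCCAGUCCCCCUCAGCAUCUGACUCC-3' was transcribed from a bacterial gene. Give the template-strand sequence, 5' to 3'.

5'-GGAGTCAGATGCTGAGGGGGACTGGGCACGATTGCCGGGGCTACAAAA-3'

Replace U with T to get the coding DNA strand: TTTTGTAGCCCCGGCAATCGTGCCCAGTCCCCCTCAGCATCTGACTCC. The template strand is its reverse complement (complement AAAACATCGGGGCCGTTAGCACGGGTCAGGGGGAGTCGTAGACTGAGG, then reverse).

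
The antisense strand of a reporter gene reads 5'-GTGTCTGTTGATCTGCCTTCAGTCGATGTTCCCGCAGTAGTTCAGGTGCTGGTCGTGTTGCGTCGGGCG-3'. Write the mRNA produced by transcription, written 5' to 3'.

5'-CGCCCGACGCAACACGACCAGCACCUGAACUACUGCGGGAACAUCGACUGAAGGCAGAUCAACAGACAC-3'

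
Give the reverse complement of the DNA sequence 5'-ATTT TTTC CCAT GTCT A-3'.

Complement each base (A↔T, G↔C): TAAAAAAGGGTACAGAT. Then reverse.

5'-TAGACATGGGAAAAAAT-3'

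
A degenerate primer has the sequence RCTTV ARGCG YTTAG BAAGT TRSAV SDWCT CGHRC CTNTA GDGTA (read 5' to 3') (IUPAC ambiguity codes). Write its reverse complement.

Standard pairs A↔T, G↔C; ambiguity codes pair R↔Y, W↔W, S↔S, B↔V, D↔H, N↔N. Complement (YGAABTYCGCRAATCVTTCAAYSTBSHWGAGCDYGGANATCHCAT), then reverse for 5'→3'.

5'-TACHCTANAGGYDCGAGWHSBTSYAACTTVCTAARCGCYTBAAGY-3'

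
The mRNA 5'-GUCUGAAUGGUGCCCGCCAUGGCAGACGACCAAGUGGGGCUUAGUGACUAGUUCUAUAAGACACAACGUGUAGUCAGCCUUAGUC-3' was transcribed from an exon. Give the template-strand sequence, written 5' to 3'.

5'-GACTAAGGCTGACTACACGTTGTGTCTTATAGAACTAGTCACTAAGCCCCACTTGGTCGTCTGCCATGGCGGGCACCATTCAGAC-3'

Replace U with T to get the coding DNA strand: GTCTGAATGGTGCCCGCCATGGCAGACGACCAAGTGGGGCTTAGTGACTAGTTCTATAAGACACAACGTGTAGTCAGCCTTAGTC. The template strand is its reverse complement (complement CAGACTTACCACGGGCGGTACCGTCTGCTGGTTCACCCCGAATCACTGATCAAGATATTCTGTGTTGCACATCAGTCGGAATCAG, then reverse).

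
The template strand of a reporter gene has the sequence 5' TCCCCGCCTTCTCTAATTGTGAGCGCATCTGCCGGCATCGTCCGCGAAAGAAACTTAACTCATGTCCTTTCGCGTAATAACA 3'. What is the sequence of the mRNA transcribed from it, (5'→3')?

5'-UGUUAUUACGCGAAAGGACAUGAGUUAAGUUUCUUUCGCGGACGAUGCCGGCAGAUGCGCUCACAAUUAGAGAAGGCGGGGA-3'

The mRNA has the sequence of the coding strand (reverse complement of the template) with T→U. Reverse complement of TCCCCGCCTTCTCTAATTGTGAGCGCATCTGCCGGCATCGTCCGCGAAAGAAACTTAACTCATGTCCTTTCGCGTAATAACA is TGTTATTACGCGAAAGGACATGAGTTAAGTTTCTTTCGCGGACGATGCCGGCAGATGCGCTCACAATTAGAGAAGGCGGGGA; then T→U.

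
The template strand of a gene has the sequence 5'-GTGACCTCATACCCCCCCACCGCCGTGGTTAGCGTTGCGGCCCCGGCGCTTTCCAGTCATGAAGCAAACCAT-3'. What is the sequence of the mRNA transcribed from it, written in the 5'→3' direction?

The mRNA has the sequence of the coding strand (reverse complement of the template) with T→U. Reverse complement of GTGACCTCATACCCCCCCACCGCCGTGGTTAGCGTTGCGGCCCCGGCGCTTTCCAGTCATGAAGCAAACCAT is ATGGTTTGCTTCATGACTGGAAAGCGCCGGGGCCGCAACGCTAACCACGGCGGTGGGGGGGTATGAGGTCAC; then T→U.

5'-AUGGUUUGCUUCAUGACUGGAAAGCGCCGGGGCCGCAACGCUAACCACGGCGGUGGGGGGGUAUGAGGUCAC-3'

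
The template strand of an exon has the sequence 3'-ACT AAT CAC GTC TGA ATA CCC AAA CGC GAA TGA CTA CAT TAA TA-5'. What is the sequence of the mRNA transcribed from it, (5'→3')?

Reading the template 3'→5' as shown, RNA polymerase pairs each base (A→U, T→A, G↔C) to build mRNA 5'→3' directly.

5'-UGAUUAGUGCAGACUUAUGGGUUUGCGCUUACUGAUGUAAUUAU-3'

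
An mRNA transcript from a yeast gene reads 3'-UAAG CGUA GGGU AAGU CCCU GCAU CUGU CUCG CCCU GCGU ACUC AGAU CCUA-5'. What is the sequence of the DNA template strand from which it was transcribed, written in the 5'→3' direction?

Written 5'→3' the mRNA is AUCCUAGACUCAUGCGUCCCGCUCUGUCUACGUCCCUGAAUGGGAUGCGAAU, so the coding DNA strand is ATCCTAGACTCATGCGTCCCGCTCTGTCTACGTCCCTGAATGGGATGCGAAT. The template is its reverse complement.

5'-ATTCGCATCCCATTCAGGGACGTAGACAGAGCGGGACGCATGAGTCTAGGAT-3'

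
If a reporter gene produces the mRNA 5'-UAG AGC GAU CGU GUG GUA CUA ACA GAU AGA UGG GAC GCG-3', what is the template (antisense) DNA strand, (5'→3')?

5'-CGCGTCCCATCTATCTGTTAGTACCACACGATCGCTCTA-3'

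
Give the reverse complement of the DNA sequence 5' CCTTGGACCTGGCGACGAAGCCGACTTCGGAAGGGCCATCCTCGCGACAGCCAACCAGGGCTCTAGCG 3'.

5'-CGCTAGAGCCCTGGTTGGCTGTCGCGAGGATGGCCCTTCCGAAGTCGGCTTCGTCGCCAGGTCCAAGG-3'

Reading the sequence 3'→5' and pairing each base (A↔T, G↔C) gives the reverse complement directly.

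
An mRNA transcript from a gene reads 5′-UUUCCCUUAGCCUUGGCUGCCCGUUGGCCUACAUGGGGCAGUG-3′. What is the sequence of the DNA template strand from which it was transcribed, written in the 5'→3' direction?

Replace U with T to get the coding DNA strand: TTTCCCTTAGCCTTGGCTGCCCGTTGGCCTACATGGGGCAGTG. The template strand is its reverse complement (complement AAAGGGAATCGGAACCGACGGGCAACCGGATGTACCCCGTCAC, then reverse).

5′-CACTGCCCCATGTAGGCCAACGGGCAGCCAAGGCTAAGGGAAA-3′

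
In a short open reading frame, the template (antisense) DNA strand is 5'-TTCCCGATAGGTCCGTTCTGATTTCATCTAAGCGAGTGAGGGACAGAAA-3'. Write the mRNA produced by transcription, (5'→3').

The mRNA has the sequence of the coding strand (reverse complement of the template) with T→U. Reverse complement of TTCCCGATAGGTCCGTTCTGATTTCATCTAAGCGAGTGAGGGACAGAAA is TTTCTGTCCCTCACTCGCTTAGATGAAATCAGAACGGACCTATCGGGAA; then T→U.

5′-UUUCUGUCCCUCACUCGCUUAGAUGAAAUCAGAACGGACCUAUCGGGAA-3′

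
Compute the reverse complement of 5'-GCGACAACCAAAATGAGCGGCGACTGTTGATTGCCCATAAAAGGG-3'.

Complement each base (A↔T, G↔C): CGCTGTTGGTTTTACTCGCCGCTGACAACTAACGGGTATTTTCCC. Then reverse.

5'-CCCTTTTATGGGCAATCAACAGTCGCCGCTCATTTTGGTTGTCGC-3'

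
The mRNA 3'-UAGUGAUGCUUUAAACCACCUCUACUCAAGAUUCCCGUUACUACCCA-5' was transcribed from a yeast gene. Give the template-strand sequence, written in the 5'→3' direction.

Written 5'→3' the mRNA is ACCCAUCAUUGCCCUUAGAACUCAUCUCCACCAAAUUUCGUAGUGAU, so the coding DNA strand is ACCCATCATTGCCCTTAGAACTCATCTCCACCAAATTTCGTAGTGAT. The template is its reverse complement.

5'-ATCACTACGAAATTTGGTGGAGATGAGTTCTAAGGGCAATGATGGGT-3'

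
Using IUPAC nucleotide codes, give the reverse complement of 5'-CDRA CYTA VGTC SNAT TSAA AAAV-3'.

Standard pairs A↔T, G↔C; ambiguity codes pair R↔Y, S↔S, D↔H, V↔B, N↔N. Complement (GHYTGRATBCAGSNTAASTTTTTB), then reverse for 5'→3'.

5'-BTTTTTSAATNSGACBTARGTYHG-3'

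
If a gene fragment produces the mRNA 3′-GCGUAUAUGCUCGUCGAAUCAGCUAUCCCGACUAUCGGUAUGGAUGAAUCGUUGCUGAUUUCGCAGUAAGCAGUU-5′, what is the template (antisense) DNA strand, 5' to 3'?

5'-CGCATATACGAGCAGCTTAGTCGATAGGGCTGATAGCCATACCTACTTAGCAACGACTAAAGCGTCATTCGTCAA-3'

Written 5'→3' the mRNA is UUGACGAAUGACGCUUUAGUCGUUGCUAAGUAGGUAUGGCUAUCAGCCCUAUCGACUAAGCUGCUCGUAUAUGCG, so the coding DNA strand is TTGACGAATGACGCTTTAGTCGTTGCTAAGTAGGTATGGCTATCAGCCCTATCGACTAAGCTGCTCGTATATGCG. The template is its reverse complement.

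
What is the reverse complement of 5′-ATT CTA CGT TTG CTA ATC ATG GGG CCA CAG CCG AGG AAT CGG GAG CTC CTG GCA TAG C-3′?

Reading the sequence 3'→5' and pairing each base (A↔T, G↔C) gives the reverse complement directly.

5'-GCTATGCCAGGAGCTCCCGATTCCTCGGCTGTGGCCCCATGATTAGCAAACGTAGAAT-3'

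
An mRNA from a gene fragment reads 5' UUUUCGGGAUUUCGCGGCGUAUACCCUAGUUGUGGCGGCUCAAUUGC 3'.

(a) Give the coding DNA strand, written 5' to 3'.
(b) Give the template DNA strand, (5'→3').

(a) The coding strand matches the mRNA with U→T.
(b) The template strand is the reverse complement of the coding strand.

(a) 5'-TTTTCGGGATTTCGCGGCGTATACCCTAGTTGTGGCGGCTCAATTGC-3'
(b) 5'-GCAATTGAGCCGCCACAACTAGGGTATACGCCGCGAAATCCCGAAAA-3'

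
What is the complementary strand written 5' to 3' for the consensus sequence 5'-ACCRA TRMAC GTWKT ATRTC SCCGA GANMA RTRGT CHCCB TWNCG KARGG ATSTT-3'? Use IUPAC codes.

Standard pairs A↔T, G↔C; ambiguity codes pair R↔Y, M↔K, W↔W, S↔S, B↔V, H↔D, N↔N. Complement (TGGYTAYKTGCAWMATAYAGSGGCTCTNKTYAYCAGDGGVAWNGCMTYCCTASAA), then reverse for 5'→3'.

5'-AASATCCYTMCGNWAVGGDGACYAYTKNTCTCGGSGAYATAMWACGTKYATYGGT-3'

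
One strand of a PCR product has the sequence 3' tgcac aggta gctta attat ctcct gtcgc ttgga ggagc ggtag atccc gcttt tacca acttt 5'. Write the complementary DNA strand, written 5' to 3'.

The strand is given 3'→5', so its complement runs 5'→3' in the same left-to-right order: pair each base A↔T, G↔C.

5'-ACGTGTCCATCGAATTAATAGAGGACAGCGAACCTCCTCGCCATCTAGGGCGAAAATGGTTGAAA-3'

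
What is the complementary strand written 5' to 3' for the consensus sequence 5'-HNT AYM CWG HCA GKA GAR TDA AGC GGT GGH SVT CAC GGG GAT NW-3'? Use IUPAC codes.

Standard pairs A↔T, G↔C; ambiguity codes pair R↔Y, M↔K, W↔W, S↔S, D↔H, V↔B, N↔N. Complement (DNATRKGWCDGTCMTCTYAHTTCGCCACCDSBAGTGCCCCTANW), then reverse for 5'→3'.

5'-WNATCCCCGTGABSDCCACCGCTTHAYTCTMCTGDCWGKRTAND-3'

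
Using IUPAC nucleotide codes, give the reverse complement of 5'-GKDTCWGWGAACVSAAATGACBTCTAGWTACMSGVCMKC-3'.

Standard pairs A↔T, G↔C; ambiguity codes pair M↔K, W↔W, S↔S, B↔V, D↔H. Complement (CMHAGWCWCTTGBSTTTACTGVAGATCWATGKSCBGKMG), then reverse for 5'→3'.

5'-GMKGBCSKGTAWCTAGAVGTCATTTSBGTTCWCWGAHMC-3'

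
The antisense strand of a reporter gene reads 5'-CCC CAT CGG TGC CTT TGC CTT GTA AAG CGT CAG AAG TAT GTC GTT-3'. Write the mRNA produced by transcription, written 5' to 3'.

5'-AACGACAUACUUCUGACGCUUUACAAGGCAAAGGCACCGAUGGGG-3'

RNA polymerase reads the template 3'→5' and synthesizes mRNA 5'→3' by base-pairing (A→U, T→A, G↔C). The complement of the template is GGGGTAGCCACGGAAACGGAACATTTCGCAGTCTTCATACAGCAA; antiparallel, so 5'→3' the coding strand is AACGACATACTTCTGACGCTTTACAAGGCAAAGGCACCGATGGGG. Replace T with U for the mRNA.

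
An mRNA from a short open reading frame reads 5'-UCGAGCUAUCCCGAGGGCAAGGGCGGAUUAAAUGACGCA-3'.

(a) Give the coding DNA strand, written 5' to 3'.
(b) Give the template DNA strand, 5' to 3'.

(a) The coding strand matches the mRNA with U→T.
(b) The template strand is the reverse complement of the coding strand.

(a) 5'-TCGAGCTATCCCGAGGGCAAGGGCGGATTAAATGACGCA-3'
(b) 5'-TGCGTCATTTAATCCGCCCTTGCCCTCGGGATAGCTCGA-3'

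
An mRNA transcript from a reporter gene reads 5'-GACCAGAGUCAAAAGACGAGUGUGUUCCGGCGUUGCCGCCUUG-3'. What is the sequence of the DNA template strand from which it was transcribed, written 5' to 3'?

5'-CAAGGCGGCAACGCCGGAACACACTCGTCTTTTGACTCTGGTC-3'

Replace U with T to get the coding DNA strand: GACCAGAGTCAAAAGACGAGTGTGTTCCGGCGTTGCCGCCTTG. The template strand is its reverse complement (complement CTGGTCTCAGTTTTCTGCTCACACAAGGCCGCAACGGCGGAAC, then reverse).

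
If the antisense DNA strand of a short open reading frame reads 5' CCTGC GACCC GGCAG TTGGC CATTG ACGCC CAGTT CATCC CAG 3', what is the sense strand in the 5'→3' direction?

5′-CTGGGATGAACTGGGCGTCAATGGCCAACTGCCGGGTCGCAGG-3′

The coding strand is complementary and antiparallel to the template: take the complement (A↔T, G↔C) and reverse.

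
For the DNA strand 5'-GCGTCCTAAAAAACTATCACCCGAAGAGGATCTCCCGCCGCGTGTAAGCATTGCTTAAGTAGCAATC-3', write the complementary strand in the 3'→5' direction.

Base-pairing A↔T, G↔C gives the complement. The complementary strand is antiparallel, so paired with a 5'→3' strand it runs 3'→5'.

3′-CGCAGGATTTTTTGATAGTGGGCTTCTCCTAGAGGGCGGCGCACATTCGTAACGAATTCATCGTTAG-5′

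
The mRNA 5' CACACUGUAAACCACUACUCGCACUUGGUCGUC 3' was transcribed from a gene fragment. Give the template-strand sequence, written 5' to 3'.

5'-GACGACCAAGTGCGAGTAGTGGTTTACAGTGTG-3'

Replace U with T to get the coding DNA strand: CACACTGTAAACCACTACTCGCACTTGGTCGTC. The template strand is its reverse complement (complement GTGTGACATTTGGTGATGAGCGTGAACCAGCAG, then reverse).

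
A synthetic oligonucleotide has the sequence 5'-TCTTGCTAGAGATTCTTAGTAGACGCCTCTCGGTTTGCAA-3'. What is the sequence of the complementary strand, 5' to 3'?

5′-TTGCAAACCGAGAGGCGTCTACTAAGAATCTCTAGCAAGA-3′

The complement of TCTTGCTAGAGATTCTTAGTAGACGCCTCTCGGTTTGCAA is AGAACGATCTCTAAGAATCATCTGCGGAGAGCCAAACGTT (A↔T, G↔C). DNA strands are antiparallel, so the complementary strand runs 3'→5'; reversing gives the 5'→3' form.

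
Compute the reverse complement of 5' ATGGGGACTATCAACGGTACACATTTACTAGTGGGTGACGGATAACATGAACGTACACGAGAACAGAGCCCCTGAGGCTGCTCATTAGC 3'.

5'-GCTAATGAGCAGCCTCAGGGGCTCTGTTCTCGTGTACGTTCATGTTATCCGTCACCCACTAGTAAATGTGTACCGTTGATAGTCCCCAT-3'

Complement each base (A↔T, G↔C): TACCCCTGATAGTTGCCATGTGTAAATGATCACCCACTGCCTATTGTACTTGCATGTGCTCTTGTCTCGGGGACTCCGACGAGTAATCG. Then reverse.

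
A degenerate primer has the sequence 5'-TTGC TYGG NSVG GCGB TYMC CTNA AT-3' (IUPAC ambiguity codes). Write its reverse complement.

5'-ATTNAGGKRAVCGCCBSNCCRAGCAA-3'

Standard pairs A↔T, G↔C; ambiguity codes pair Y↔R, M↔K, S↔S, B↔V, N↔N. Complement (AACGARCCNSBCCGCVARKGGANTTA), then reverse for 5'→3'.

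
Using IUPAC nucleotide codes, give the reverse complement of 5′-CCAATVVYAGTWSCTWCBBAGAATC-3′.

5'-GATTCTVVGWAGSWACTRBBATTGG-3'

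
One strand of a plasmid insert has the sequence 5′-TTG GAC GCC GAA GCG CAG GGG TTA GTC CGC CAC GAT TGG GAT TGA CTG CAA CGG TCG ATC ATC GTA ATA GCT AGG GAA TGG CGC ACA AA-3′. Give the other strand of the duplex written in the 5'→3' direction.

The complement of TTGGACGCCGAAGCGCAGGGGTTAGTCCGCCACGATTGGGATTGACTGCAACGGTCGATCATCGTAATAGCTAGGGAATGGCGCACAAA is AACCTGCGGCTTCGCGTCCCCAATCAGGCGGTGCTAACCCTAACTGACGTTGCCAGCTAGTAGCATTATCGATCCCTTACCGCGTGTTT (A↔T, G↔C). DNA strands are antiparallel, so the complementary strand runs 3'→5'; reversing gives the 5'→3' form.

5'-TTTGTGCGCCATTCCCTAGCTATTACGATGATCGACCGTTGCAGTCAATCCCAATCGTGGCGGACTAACCCCTGCGCTTCGGCGTCCAA-3'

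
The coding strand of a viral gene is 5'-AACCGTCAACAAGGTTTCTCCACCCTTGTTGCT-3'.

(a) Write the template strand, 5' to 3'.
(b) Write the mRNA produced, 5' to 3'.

(a) The template strand is the reverse complement of the coding strand: complement TTGGCAGTTGTTCCAAAGAGGTGGGAACAACGA, then reverse.
(b) mRNA matches the coding strand with T→U.

(a) 5'-AGCAACAAGGGTGGAGAAACCTTGTTGACGGTT-3'
(b) 5'-AACCGUCAACAAGGUUUCUCCACCCUUGUUGCU-3'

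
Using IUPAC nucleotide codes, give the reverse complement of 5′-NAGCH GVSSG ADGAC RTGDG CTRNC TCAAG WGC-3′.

Standard pairs A↔T, G↔C; ambiguity codes pair R↔Y, W↔W, S↔S, D↔H, V↔B, N↔N. Complement (NTCGDCBSSCTHCTGYACHCGAYNGAGTTCWCG), then reverse for 5'→3'.

5′-GCWCTTGAGNYAGCHCAYGTCHTCSSBCDGCTN-3′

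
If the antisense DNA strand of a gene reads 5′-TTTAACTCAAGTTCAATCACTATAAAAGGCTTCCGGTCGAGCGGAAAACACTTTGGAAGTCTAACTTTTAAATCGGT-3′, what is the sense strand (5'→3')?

The coding strand is complementary and antiparallel to the template: take the complement (A↔T, G↔C) and reverse.

5'-ACCGATTTAAAAGTTAGACTTCCAAAGTGTTTTCCGCTCGACCGGAAGCCTTTTATAGTGATTGAACTTGAGTTAAA-3'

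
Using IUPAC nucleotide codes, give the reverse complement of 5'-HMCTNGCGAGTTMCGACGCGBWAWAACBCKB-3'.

Standard pairs A↔T, G↔C; ambiguity codes pair M↔K, W↔W, B↔V, H↔D, N↔N. Complement (DKGANCGCTCAAKGCTGCGCVWTWTTGVGMV), then reverse for 5'→3'.

5'-VMGVGTTWTWVCGCGTCGKAACTCGCNAGKD-3'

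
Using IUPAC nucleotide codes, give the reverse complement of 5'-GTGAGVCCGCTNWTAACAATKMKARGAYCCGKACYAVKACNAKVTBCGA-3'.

5'-TCGVABMTNGTMBTRGTMCGGRTCYTMKMATTGTTAWNAGCGGBCTCAC-3'

Standard pairs A↔T, G↔C; ambiguity codes pair R↔Y, M↔K, W↔W, B↔V, N↔N. Complement (CACTCBGGCGANWATTGTTAMKMTYCTRGGCMTGRTBMTGNTMBAVGCT), then reverse for 5'→3'.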